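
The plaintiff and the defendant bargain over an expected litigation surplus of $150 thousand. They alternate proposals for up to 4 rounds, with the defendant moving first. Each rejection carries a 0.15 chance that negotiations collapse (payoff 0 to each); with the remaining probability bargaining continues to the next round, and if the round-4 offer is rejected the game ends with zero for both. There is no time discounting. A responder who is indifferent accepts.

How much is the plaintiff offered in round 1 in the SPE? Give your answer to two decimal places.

111.24

By backward induction:
Round 4 (the plaintiff proposes): rejection yields 0 for the defendant; the plaintiff offers 0 and keeps 150.
Round 3 (the defendant proposes): rejecting gives the plaintiff an expected 0.85 × 150 = 127.5; the defendant offers that and keeps 22.5.
Round 2 (the plaintiff proposes): rejecting gives the defendant an expected 0.85 × 22.5 = 19.125. The plaintiff offers 19.125 and keeps 150 − 19.125 = 130.875.
Round 1 (the defendant proposes): rejecting gives the plaintiff an expected 0.85 × 130.875 = 111.24375; the defendant offers that and keeps 38.75625.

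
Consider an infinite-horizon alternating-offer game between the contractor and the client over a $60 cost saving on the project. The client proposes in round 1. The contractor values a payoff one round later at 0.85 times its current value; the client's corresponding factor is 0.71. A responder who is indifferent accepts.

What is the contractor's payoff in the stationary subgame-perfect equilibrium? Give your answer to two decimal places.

37.30

When the client proposes, the contractor accepts any offer worth at least 0.85 times what the contractor would get by proposing next round; and vice versa.
This gives x = 60 − 0.85y and y = 60 − 0.71x, where x and y are each side's share when it proposes.
Hence (1 − 0.85·0.71)x = 60(1 − 0.85), i.e. 0.3965·x = 9.
x ≈ 22.6986; the contractor's share is 60 − x ≈ 37.3014.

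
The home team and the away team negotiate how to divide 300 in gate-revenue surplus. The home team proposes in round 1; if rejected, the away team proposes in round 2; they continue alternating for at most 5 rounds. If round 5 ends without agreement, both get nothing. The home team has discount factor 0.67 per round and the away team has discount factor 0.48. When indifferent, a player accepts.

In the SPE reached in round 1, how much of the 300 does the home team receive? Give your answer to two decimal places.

Round 5 (the home team proposes): rejection yields 0 for the away team; the home team offers 0 and keeps 300.
Round 4 (the away team proposes): the home team can get 300 next round, worth 0.67 × 300 = 201 now. The away team offers 201 and keeps 300 − 201 = 99.
Round 3 (the home team proposes): the away team can get 99 next round, worth 0.48 × 99 = 47.52 now, so the home team offers 47.52, keeping 252.48.
Round 2 (the away team proposes): the home team can get 252.48 next round, worth 0.67 × 252.48 = 169.1616 now; the away team offers that and keeps 130.8384.
Round 1 (the home team proposes): the away team can get 130.8384 next round, worth 0.48 × 130.8384 = 62.802432 now. The home team offers 62.802432 and keeps 300 − 62.802432 = 237.197568.

237.20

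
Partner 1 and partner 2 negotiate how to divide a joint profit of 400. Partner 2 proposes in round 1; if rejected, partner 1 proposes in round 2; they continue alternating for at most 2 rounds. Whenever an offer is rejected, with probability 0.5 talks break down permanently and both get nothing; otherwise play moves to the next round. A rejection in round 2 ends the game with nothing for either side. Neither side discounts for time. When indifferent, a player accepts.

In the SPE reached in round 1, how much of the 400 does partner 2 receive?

200

Round 2 (partner 1 proposes): rejection yields 0 for partner 2; partner 1 offers 0 and keeps 400.
Round 1 (partner 2 proposes): rejecting gives partner 1 an expected 0.5 × 400 = 200. Partner 2 offers 200 and keeps 400 − 200 = 200.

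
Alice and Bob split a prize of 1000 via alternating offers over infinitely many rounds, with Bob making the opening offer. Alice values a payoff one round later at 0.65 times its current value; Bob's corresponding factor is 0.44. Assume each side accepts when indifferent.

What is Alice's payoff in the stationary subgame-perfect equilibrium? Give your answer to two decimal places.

509.80

In a stationary SPE each proposer offers the other exactly their discounted continuation value.
If Bob keeps x when proposing and Alice keeps y when proposing, then x = 1000 − 0.65y and y = 1000 − 0.44x.
Solving: x = 1000(1 − 0.65) / (1 − 0.44·0.65) = 350 / 0.714 ≈ 490.1961.
Alice gets 1000 − 490.1961 ≈ 509.8039.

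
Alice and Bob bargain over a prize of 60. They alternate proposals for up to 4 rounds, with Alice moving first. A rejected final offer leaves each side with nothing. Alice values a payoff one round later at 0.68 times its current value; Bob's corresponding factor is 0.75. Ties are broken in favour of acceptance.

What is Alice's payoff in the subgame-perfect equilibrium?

By backward induction:
Round 4 (Bob proposes): rejection yields 0 for Alice; Bob offers 0 and keeps 60.
Round 3 (Alice proposes): Bob can get 60 next round, worth 0.75 × 60 = 45 now, so Alice offers 45, keeping 15.
Round 2 (Bob proposes): Alice can get 15 next round, worth 0.68 × 15 = 10.2 now. Bob offers 10.2 and keeps 60 − 10.2 = 49.8.
Round 1 (Alice proposes): Bob can get 49.8 next round, worth 0.75 × 49.8 = 37.35 now; Alice offers that and keeps 22.65.

22.65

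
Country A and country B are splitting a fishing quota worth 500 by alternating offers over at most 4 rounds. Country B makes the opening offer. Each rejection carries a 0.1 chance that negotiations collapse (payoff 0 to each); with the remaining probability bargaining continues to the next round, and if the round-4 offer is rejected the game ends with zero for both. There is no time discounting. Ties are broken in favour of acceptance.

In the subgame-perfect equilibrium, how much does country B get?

90.5

Round 4 (country A proposes): rejection yields 0 for country B; country A offers 0 and keeps 500.
Round 3 (country B proposes): rejecting gives country A an expected 0.9 × 500 = 450, so country B offers 450, keeping 50.
Round 2 (country A proposes): rejecting gives country B an expected 0.9 × 50 = 45. Country A offers 45 and keeps 500 − 45 = 455.
Round 1 (country B proposes): rejecting gives country A an expected 0.9 × 455 = 409.5. Country B offers 409.5 and keeps 500 − 409.5 = 90.5.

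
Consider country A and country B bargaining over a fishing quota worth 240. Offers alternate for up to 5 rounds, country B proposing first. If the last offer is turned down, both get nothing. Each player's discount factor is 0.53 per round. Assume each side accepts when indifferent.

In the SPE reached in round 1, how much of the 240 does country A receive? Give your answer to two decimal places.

Solve by backward induction from round 5.
Round 5 (country B proposes): country A will accept anything ≥ 0, so country B offers 0 and keeps 240.
Round 4 (country A proposes): country B can get 240 next round, worth 0.53 × 240 = 127.2 now. Country A offers 127.2 and keeps 240 − 127.2 = 112.8.
Round 3 (country B proposes): country A can get 112.8 next round, worth 0.53 × 112.8 = 59.784 now. Country B offers 59.784 and keeps 240 − 59.784 = 180.216.
Round 2 (country A proposes): country B can get 180.216 next round, worth 0.53 × 180.216 = 95.51448 now; country A offers that and keeps 144.48552.
Round 1 (country B proposes): country A can get 144.48552 next round, worth 0.53 × 144.48552 = 76.5773256 now; country B offers that and keeps 163.4226744.

76.58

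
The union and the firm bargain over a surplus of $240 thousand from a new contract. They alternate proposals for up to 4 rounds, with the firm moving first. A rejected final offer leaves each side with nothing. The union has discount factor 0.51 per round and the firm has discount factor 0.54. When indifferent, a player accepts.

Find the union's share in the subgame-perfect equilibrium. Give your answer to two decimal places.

Round 4 (the union proposes): rejection yields 0 for the firm; the union offers 0 and keeps 240.
Round 3 (the firm proposes): the union can get 240 next round, worth 0.51 × 240 = 122.4 now; the firm offers that and keeps 117.6.
Round 2 (the union proposes): the firm can get 117.6 next round, worth 0.54 × 117.6 = 63.504 now; the union offers that and keeps 176.496.
Round 1 (the firm proposes): the union can get 176.496 next round, worth 0.51 × 176.496 = 90.01296 now, so the firm offers 90.01296, keeping 149.98704.

90.01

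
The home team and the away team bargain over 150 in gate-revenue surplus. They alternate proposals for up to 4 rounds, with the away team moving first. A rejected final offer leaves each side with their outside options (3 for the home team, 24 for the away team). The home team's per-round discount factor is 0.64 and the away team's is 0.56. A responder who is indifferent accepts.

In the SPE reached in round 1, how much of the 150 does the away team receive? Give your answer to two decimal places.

78.86

Round 4 (the home team proposes): the away team gets 24 if talks fail, so the home team offers 24 and keeps 126.
Round 3 (the away team proposes): the home team can get 126 next round, worth 0.64 × 126 = 80.64 now. The away team offers 80.64 and keeps 150 − 80.64 = 69.36.
Round 2 (the home team proposes): the away team can get 69.36 next round, worth 0.56 × 69.36 = 38.8416 now; the home team offers that and keeps 111.1584.
Round 1 (the away team proposes): the home team can get 111.1584 next round, worth 0.64 × 111.1584 = 71.141376 now; the away team offers that and keeps 78.858624.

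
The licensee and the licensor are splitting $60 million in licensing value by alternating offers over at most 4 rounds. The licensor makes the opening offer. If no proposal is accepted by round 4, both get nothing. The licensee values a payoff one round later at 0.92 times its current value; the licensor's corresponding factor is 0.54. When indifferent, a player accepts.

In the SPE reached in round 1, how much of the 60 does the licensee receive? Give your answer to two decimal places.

Round 4 (the licensee proposes): the licensor will accept anything ≥ 0, so the licensee offers 0 and keeps 60.
Round 3 (the licensor proposes): the licensee can get 60 next round, worth 0.92 × 60 = 55.2 now, so the licensor offers 55.2, keeping 4.8.
Round 2 (the licensee proposes): the licensor can get 4.8 next round, worth 0.54 × 4.8 = 2.592 now, so the licensee offers 2.592, keeping 57.408.
Round 1 (the licensor proposes): the licensee can get 57.408 next round, worth 0.92 × 57.408 = 52.81536 now, so the licensor offers 52.81536, keeping 7.18464.

52.82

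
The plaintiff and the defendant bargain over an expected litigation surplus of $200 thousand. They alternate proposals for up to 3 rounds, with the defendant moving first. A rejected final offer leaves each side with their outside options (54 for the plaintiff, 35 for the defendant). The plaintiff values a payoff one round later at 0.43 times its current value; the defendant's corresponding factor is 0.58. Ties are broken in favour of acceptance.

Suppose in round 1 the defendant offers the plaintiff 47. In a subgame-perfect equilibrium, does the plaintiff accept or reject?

Reject

Work out the plaintiff's continuation value if the offer is rejected.
Round 3 (the defendant proposes): the plaintiff gets 54 if talks fail, so the defendant offers 54 and keeps 146.
Round 2 (the plaintiff proposes): the defendant can get 146 next round, worth 0.58 × 146 = 84.68 now; the plaintiff offers that and keeps 115.32.
So by rejecting in round 1, the plaintiff gets 115.32 next round, worth 0.43 × 115.32 = 49.5876 now.
Offer 47 < 49.5876, so the plaintiff rejects.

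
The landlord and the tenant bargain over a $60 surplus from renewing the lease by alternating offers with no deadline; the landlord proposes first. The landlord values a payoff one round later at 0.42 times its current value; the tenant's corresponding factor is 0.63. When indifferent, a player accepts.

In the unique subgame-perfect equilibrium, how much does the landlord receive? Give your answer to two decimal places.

Let x be the landlord's share when the landlord proposes and y be the tenant's share when the tenant proposes.
The tenant accepts iff offered ≥ 0.63·y, so x = 60 − 0.63y. Symmetrically y = 60 − 0.42x.
Substituting: x = 60 − 0.63(60 − 0.42x), giving x(1 − 0.42·0.63) = 60(1 − 0.63).
So x = 60 × 0.37 / 0.7354 ≈ 30.1877, and the tenant receives 60 − x ≈ 29.8123.

30.19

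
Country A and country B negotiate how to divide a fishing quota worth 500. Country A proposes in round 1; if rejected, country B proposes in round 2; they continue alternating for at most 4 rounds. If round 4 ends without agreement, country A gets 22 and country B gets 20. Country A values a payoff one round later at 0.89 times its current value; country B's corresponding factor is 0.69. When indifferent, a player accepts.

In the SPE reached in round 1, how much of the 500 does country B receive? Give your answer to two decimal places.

240.49

Round 4 (country B proposes): country A gets 22 if talks fail, so country B offers 22 and keeps 478.
Round 3 (country A proposes): country B can get 478 next round, worth 0.69 × 478 = 329.82 now, so country A offers 329.82, keeping 170.18.
Round 2 (country B proposes): country A can get 170.18 next round, worth 0.89 × 170.18 = 151.4602 now, so country B offers 151.4602, keeping 348.5398.
Round 1 (country A proposes): country B can get 348.5398 next round, worth 0.69 × 348.5398 = 240.492462 now, so country A offers 240.492462, keeping 259.507538.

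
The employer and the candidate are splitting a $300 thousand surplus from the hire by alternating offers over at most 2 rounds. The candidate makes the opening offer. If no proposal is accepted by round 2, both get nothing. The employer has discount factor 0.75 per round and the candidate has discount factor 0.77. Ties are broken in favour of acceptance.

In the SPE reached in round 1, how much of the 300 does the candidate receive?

75

Round 2 (the employer proposes): the candidate will accept anything ≥ 0, so the employer offers 0 and keeps 300.
Round 1 (the candidate proposes): the employer can get 300 next round, worth 0.75 × 300 = 225 now; the candidate offers that and keeps 75.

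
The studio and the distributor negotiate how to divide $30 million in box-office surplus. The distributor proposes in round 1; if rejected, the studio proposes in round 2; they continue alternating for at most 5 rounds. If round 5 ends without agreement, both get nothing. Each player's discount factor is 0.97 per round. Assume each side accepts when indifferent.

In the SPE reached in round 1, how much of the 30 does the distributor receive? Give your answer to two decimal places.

Work backward from the last round.
Round 5 (the distributor proposes): rejection yields 0 for the studio; the distributor offers 0 and keeps 30.
Round 4 (the studio proposes): the distributor can get 30 next round, worth 0.97 × 30 = 29.1 now; the studio offers that and keeps 0.9.
Round 3 (the distributor proposes): the studio can get 0.9 next round, worth 0.97 × 0.9 = 0.873 now; the distributor offers that and keeps 29.127.
Round 2 (the studio proposes): the distributor can get 29.127 next round, worth 0.97 × 29.127 = 28.25319 now, so the studio offers 28.25319, keeping 1.74681.
Round 1 (the distributor proposes): the studio can get 1.74681 next round, worth 0.97 × 1.74681 = 1.6944057 now. The distributor offers 1.6944057 and keeps 30 − 1.6944057 = 28.3055943.

28.31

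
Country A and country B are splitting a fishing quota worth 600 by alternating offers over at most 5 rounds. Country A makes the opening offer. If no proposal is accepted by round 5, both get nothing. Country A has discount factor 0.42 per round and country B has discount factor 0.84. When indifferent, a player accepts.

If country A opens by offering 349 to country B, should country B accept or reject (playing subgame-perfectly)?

Work out country B's continuation value if the offer is rejected.
Round 5 (country A proposes): country B will accept anything ≥ 0, so country A offers 0 and keeps 600.
Round 4 (country B proposes): country A can get 600 next round, worth 0.42 × 600 = 252 now, so country B offers 252, keeping 348.
Round 3 (country A proposes): country B can get 348 next round, worth 0.84 × 348 = 292.32 now, so country A offers 292.32, keeping 307.68.
Round 2 (country B proposes): country A can get 307.68 next round, worth 0.42 × 307.68 = 129.2256 now; country B offers that and keeps 470.7744.
So by rejecting in round 1, country B gets 470.7744 next round, worth 0.84 × 470.7744 = 395.450496 now.
Offer 349 < 395.450496, so country B rejects.

Reject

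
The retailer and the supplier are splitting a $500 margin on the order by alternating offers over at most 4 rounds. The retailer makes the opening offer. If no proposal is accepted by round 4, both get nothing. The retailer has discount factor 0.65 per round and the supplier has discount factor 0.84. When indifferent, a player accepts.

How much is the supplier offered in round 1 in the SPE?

Round 4 (the supplier proposes): the retailer will accept anything ≥ 0, so the supplier offers 0 and keeps 500.
Round 3 (the retailer proposes): the supplier can get 500 next round, worth 0.84 × 500 = 420 now; the retailer offers that and keeps 80.
Round 2 (the supplier proposes): the retailer can get 80 next round, worth 0.65 × 80 = 52 now. The supplier offers 52 and keeps 500 − 52 = 448.
Round 1 (the retailer proposes): the supplier can get 448 next round, worth 0.84 × 448 = 376.32 now, so the retailer offers 376.32, keeping 123.68.

376.32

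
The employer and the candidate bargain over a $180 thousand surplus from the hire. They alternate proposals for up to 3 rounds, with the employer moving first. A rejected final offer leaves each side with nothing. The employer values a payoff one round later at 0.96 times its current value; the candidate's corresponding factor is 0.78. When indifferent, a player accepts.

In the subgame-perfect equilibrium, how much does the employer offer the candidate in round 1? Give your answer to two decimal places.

Round 3 (the employer proposes): rejection yields 0 for the candidate; the employer offers 0 and keeps 180.
Round 2 (the candidate proposes): the employer can get 180 next round, worth 0.96 × 180 = 172.8 now. The candidate offers 172.8 and keeps 180 − 172.8 = 7.2.
Round 1 (the employer proposes): the candidate can get 7.2 next round, worth 0.78 × 7.2 = 5.616 now; the employer offers that and keeps 174.384.

5.62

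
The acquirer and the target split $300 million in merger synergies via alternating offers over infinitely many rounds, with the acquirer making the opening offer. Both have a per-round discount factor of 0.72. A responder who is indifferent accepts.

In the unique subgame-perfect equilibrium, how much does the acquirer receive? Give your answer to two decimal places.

174.42

In a stationary SPE each proposer offers the other exactly their discounted continuation value.
If the acquirer keeps x when proposing and the target keeps y when proposing, then x = 300 − 0.72y and y = 300 − 0.72x.
Solving: x = 300(1 − 0.72) / (1 − 0.72·0.72) = 84 / 0.4816 ≈ 174.4186.
The target gets 300 − 174.4186 ≈ 125.5814.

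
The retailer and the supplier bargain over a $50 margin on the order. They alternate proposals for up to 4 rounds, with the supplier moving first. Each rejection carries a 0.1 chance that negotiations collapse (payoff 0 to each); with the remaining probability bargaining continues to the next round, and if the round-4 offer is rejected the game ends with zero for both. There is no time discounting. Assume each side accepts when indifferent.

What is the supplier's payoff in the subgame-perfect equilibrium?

Round 4 (the retailer proposes): the supplier will accept anything ≥ 0, so the retailer offers 0 and keeps 50.
Round 3 (the supplier proposes): rejecting gives the retailer an expected 0.9 × 50 = 45; the supplier offers that and keeps 5.
Round 2 (the retailer proposes): rejecting gives the supplier an expected 0.9 × 5 = 4.5, so the retailer offers 4.5, keeping 45.5.
Round 1 (the supplier proposes): rejecting gives the retailer an expected 0.9 × 45.5 = 40.95. The supplier offers 40.95 and keeps 50 − 40.95 = 9.05.

9.05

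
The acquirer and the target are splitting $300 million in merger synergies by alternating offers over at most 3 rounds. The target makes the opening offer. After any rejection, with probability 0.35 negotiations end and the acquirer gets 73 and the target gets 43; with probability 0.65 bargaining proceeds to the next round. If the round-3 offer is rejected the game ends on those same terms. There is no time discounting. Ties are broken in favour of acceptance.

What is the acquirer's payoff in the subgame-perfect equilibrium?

114.86

Round 3 (the target proposes): the acquirer gets 73 if talks fail, so the target offers 73 and keeps 227.
Round 2 (the acquirer proposes): rejecting gives the target an expected 0.65 × 227 + 0.35 × 43 = 162.6, so the acquirer offers 162.6, keeping 137.4.
Round 1 (the target proposes): rejecting gives the acquirer an expected 0.65 × 137.4 + 0.35 × 73 = 114.86. The target offers 114.86 and keeps 300 − 114.86 = 185.14.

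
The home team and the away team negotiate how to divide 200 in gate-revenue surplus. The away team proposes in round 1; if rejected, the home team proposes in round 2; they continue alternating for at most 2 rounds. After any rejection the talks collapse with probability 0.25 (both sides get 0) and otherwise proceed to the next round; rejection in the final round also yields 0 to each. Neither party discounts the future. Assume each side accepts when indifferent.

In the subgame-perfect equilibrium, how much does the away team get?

Round 2 (the home team proposes): rejection yields 0 for the away team; the home team offers 0 and keeps 200.
Round 1 (the away team proposes): rejecting gives the home team an expected 0.75 × 200 = 150; the away team offers that and keeps 50.

50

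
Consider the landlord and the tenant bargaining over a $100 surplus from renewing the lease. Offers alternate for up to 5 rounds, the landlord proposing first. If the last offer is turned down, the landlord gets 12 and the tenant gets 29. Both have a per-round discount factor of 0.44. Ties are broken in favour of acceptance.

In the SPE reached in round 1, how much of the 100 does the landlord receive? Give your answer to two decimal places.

Round 5 (the landlord proposes): the tenant gets 29 if talks fail, so the landlord offers 29 and keeps 71.
Round 4 (the tenant proposes): the landlord can get 71 next round, worth 0.44 × 71 = 31.24 now. The tenant offers 31.24 and keeps 100 − 31.24 = 68.76.
Round 3 (the landlord proposes): the tenant can get 68.76 next round, worth 0.44 × 68.76 = 30.2544 now, so the landlord offers 30.2544, keeping 69.7456.
Round 2 (the tenant proposes): the landlord can get 69.7456 next round, worth 0.44 × 69.7456 = 30.688064 now; the tenant offers that and keeps 69.311936.
Round 1 (the landlord proposes): the tenant can get 69.311936 next round, worth 0.44 × 69.311936 = 30.49725184 now; the landlord offers that and keeps 69.50274816.

69.50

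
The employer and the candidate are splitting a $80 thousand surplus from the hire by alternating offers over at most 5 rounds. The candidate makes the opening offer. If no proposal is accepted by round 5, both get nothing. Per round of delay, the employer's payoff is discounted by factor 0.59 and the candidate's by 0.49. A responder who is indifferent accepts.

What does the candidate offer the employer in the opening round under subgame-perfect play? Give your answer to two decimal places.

31.03

Round 5 (the candidate proposes): the employer will accept anything ≥ 0, so the candidate offers 0 and keeps 80.
Round 4 (the employer proposes): the candidate can get 80 next round, worth 0.49 × 80 = 39.2 now; the employer offers that and keeps 40.8.
Round 3 (the candidate proposes): the employer can get 40.8 next round, worth 0.59 × 40.8 = 24.072 now; the candidate offers that and keeps 55.928.
Round 2 (the employer proposes): the candidate can get 55.928 next round, worth 0.49 × 55.928 = 27.40472 now, so the employer offers 27.40472, keeping 52.59528.
Round 1 (the candidate proposes): the employer can get 52.59528 next round, worth 0.59 × 52.59528 = 31.0312152 now. The candidate offers 31.0312152 and keeps 80 − 31.0312152 = 48.9687848.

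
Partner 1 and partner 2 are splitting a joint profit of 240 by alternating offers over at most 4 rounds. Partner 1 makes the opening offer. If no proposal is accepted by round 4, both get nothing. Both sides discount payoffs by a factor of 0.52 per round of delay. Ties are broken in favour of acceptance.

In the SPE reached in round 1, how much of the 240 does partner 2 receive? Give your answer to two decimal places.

Round 4 (partner 2 proposes): partner 1 will accept anything ≥ 0, so partner 2 offers 0 and keeps 240.
Round 3 (partner 1 proposes): partner 2 can get 240 next round, worth 0.52 × 240 = 124.8 now; partner 1 offers that and keeps 115.2.
Round 2 (partner 2 proposes): partner 1 can get 115.2 next round, worth 0.52 × 115.2 = 59.904 now; partner 2 offers that and keeps 180.096.
Round 1 (partner 1 proposes): partner 2 can get 180.096 next round, worth 0.52 × 180.096 = 93.64992 now; partner 1 offers that and keeps 146.35008.

93.65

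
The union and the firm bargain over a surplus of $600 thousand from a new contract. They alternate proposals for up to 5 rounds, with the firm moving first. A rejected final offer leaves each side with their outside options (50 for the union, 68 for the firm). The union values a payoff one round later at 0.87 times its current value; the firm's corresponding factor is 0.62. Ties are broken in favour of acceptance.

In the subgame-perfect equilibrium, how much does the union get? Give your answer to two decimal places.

By backward induction:
Round 5 (the firm proposes): the union gets 50 if talks fail, so the firm offers 50 and keeps 550.
Round 4 (the union proposes): the firm can get 550 next round, worth 0.62 × 550 = 341 now, so the union offers 341, keeping 259.
Round 3 (the firm proposes): the union can get 259 next round, worth 0.87 × 259 = 225.33 now; the firm offers that and keeps 374.67.
Round 2 (the union proposes): the firm can get 374.67 next round, worth 0.62 × 374.67 = 232.2954 now; the union offers that and keeps 367.7046.
Round 1 (the firm proposes): the union can get 367.7046 next round, worth 0.87 × 367.7046 = 319.903002 now, so the firm offers 319.903002, keeping 280.096998.

319.90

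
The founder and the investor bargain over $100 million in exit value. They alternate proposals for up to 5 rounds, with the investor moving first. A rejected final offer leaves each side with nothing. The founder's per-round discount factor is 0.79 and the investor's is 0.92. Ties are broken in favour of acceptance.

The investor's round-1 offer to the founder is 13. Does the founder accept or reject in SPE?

Accept

Round 5 (the investor proposes): rejection yields 0 for the founder; the investor offers 0 and keeps 100.
Round 4 (the founder proposes): the investor can get 100 next round, worth 0.92 × 100 = 92 now. The founder offers 92 and keeps 100 − 92 = 8.
Round 3 (the investor proposes): the founder can get 8 next round, worth 0.79 × 8 = 6.32 now, so the investor offers 6.32, keeping 93.68.
Round 2 (the founder proposes): the investor can get 93.68 next round, worth 0.92 × 93.68 = 86.1856 now, so the founder offers 86.1856, keeping 13.8144.
So by rejecting in round 1, the founder gets 13.8144 next round, worth 0.79 × 13.8144 = 10.913376 now.
Offer 13 ≥ 10.913376, so the founder accepts.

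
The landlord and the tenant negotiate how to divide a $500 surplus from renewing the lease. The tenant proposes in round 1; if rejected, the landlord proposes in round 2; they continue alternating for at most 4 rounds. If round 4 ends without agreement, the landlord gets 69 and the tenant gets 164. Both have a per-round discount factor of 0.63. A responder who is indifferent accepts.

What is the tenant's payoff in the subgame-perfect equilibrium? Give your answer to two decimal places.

Round 4 (the landlord proposes): the tenant gets 164 if talks fail, so the landlord offers 164 and keeps 336.
Round 3 (the tenant proposes): the landlord can get 336 next round, worth 0.63 × 336 = 211.68 now. The tenant offers 211.68 and keeps 500 − 211.68 = 288.32.
Round 2 (the landlord proposes): the tenant can get 288.32 next round, worth 0.63 × 288.32 = 181.6416 now; the landlord offers that and keeps 318.3584.
Round 1 (the tenant proposes): the landlord can get 318.3584 next round, worth 0.63 × 318.3584 = 200.565792 now; the tenant offers that and keeps 299.434208.

299.43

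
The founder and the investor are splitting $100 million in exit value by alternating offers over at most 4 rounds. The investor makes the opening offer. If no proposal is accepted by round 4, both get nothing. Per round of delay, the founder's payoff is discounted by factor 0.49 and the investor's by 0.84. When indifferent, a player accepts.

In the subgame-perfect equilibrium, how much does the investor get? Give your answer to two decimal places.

Round 4 (the founder proposes): the investor will accept anything ≥ 0, so the founder offers 0 and keeps 100.
Round 3 (the investor proposes): the founder can get 100 next round, worth 0.49 × 100 = 49 now, so the investor offers 49, keeping 51.
Round 2 (the founder proposes): the investor can get 51 next round, worth 0.84 × 51 = 42.84 now, so the founder offers 42.84, keeping 57.16.
Round 1 (the investor proposes): the founder can get 57.16 next round, worth 0.49 × 57.16 = 28.0084 now; the investor offers that and keeps 71.9916.

71.99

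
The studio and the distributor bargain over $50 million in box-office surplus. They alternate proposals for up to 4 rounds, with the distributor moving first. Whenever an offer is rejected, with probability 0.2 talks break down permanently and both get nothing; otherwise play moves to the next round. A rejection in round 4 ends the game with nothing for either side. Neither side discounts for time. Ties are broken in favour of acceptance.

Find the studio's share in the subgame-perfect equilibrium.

33.6

Round 4 (the studio proposes): the distributor will accept anything ≥ 0, so the studio offers 0 and keeps 50.
Round 3 (the distributor proposes): rejecting gives the studio an expected 0.8 × 50 = 40; the distributor offers that and keeps 10.
Round 2 (the studio proposes): rejecting gives the distributor an expected 0.8 × 10 = 8, so the studio offers 8, keeping 42.
Round 1 (the distributor proposes): rejecting gives the studio an expected 0.8 × 42 = 33.6; the distributor offers that and keeps 16.4.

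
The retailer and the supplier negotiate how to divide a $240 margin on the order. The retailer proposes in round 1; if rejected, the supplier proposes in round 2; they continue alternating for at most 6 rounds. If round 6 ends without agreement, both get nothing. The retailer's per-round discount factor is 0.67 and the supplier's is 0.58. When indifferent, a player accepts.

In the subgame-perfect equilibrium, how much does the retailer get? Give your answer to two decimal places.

155.19

By backward induction:
Round 6 (the supplier proposes): rejection yields 0 for the retailer; the supplier offers 0 and keeps 240.
Round 5 (the retailer proposes): the supplier can get 240 next round, worth 0.58 × 240 = 139.2 now. The retailer offers 139.2 and keeps 240 − 139.2 = 100.8.
Round 4 (the supplier proposes): the retailer can get 100.8 next round, worth 0.67 × 100.8 = 67.536 now; the supplier offers that and keeps 172.464.
Round 3 (the retailer proposes): the supplier can get 172.464 next round, worth 0.58 × 172.464 = 100.02912 now, so the retailer offers 100.02912, keeping 139.97088.
Round 2 (the supplier proposes): the retailer can get 139.97088 next round, worth 0.67 × 139.97088 = 93.7804896 now. The supplier offers 93.7804896 and keeps 240 − 93.7804896 = 146.2195104.
Round 1 (the retailer proposes): the supplier can get 146.2195104 next round, worth 0.58 × 146.2195104 = 84.807316032 now; the retailer offers that and keeps 155.192683968.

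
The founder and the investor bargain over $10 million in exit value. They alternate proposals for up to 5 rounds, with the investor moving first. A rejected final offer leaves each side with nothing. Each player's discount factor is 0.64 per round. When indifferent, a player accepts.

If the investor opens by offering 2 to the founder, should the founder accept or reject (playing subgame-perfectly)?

Round 5 (the investor proposes): the founder will accept anything ≥ 0, so the investor offers 0 and keeps 10.
Round 4 (the founder proposes): the investor can get 10 next round, worth 0.64 × 10 = 6.4 now. The founder offers 6.4 and keeps 10 − 6.4 = 3.6.
Round 3 (the investor proposes): the founder can get 3.6 next round, worth 0.64 × 3.6 = 2.304 now. The investor offers 2.304 and keeps 10 − 2.304 = 7.696.
Round 2 (the founder proposes): the investor can get 7.696 next round, worth 0.64 × 7.696 = 4.92544 now, so the founder offers 4.92544, keeping 5.07456.
So by rejecting in round 1, the founder gets 5.07456 next round, worth 0.64 × 5.07456 = 3.2477184 now.
Offer 2 < 3.2477184, so the founder rejects.

Reject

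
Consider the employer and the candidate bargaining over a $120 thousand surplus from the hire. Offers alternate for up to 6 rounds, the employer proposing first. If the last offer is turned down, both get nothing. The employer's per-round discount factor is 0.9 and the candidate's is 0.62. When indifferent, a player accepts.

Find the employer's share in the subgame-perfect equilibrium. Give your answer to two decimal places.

85.24

Work backward from the last round.
Round 6 (the candidate proposes): the employer will accept anything ≥ 0, so the candidate offers 0 and keeps 120.
Round 5 (the employer proposes): the candidate can get 120 next round, worth 0.62 × 120 = 74.4 now; the employer offers that and keeps 45.6.
Round 4 (the candidate proposes): the employer can get 45.6 next round, worth 0.9 × 45.6 = 41.04 now, so the candidate offers 41.04, keeping 78.96.
Round 3 (the employer proposes): the candidate can get 78.96 next round, worth 0.62 × 78.96 = 48.9552 now; the employer offers that and keeps 71.0448.
Round 2 (the candidate proposes): the employer can get 71.0448 next round, worth 0.9 × 71.0448 = 63.94032 now. The candidate offers 63.94032 and keeps 120 − 63.94032 = 56.05968.
Round 1 (the employer proposes): the candidate can get 56.05968 next round, worth 0.62 × 56.05968 = 34.7570016 now, so the employer offers 34.7570016, keeping 85.2429984.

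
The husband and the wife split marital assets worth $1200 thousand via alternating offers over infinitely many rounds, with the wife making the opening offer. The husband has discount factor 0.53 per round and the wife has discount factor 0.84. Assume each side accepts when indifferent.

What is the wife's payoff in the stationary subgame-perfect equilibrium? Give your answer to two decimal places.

Let x be the wife's share when the wife proposes and y be the husband's share when the husband proposes.
The husband accepts iff offered ≥ 0.53·y, so x = 1200 − 0.53y. Symmetrically y = 1200 − 0.84x.
Substituting: x = 1200 − 0.53(1200 − 0.84x), giving x(1 − 0.84·0.53) = 1200(1 − 0.53).
So x = 1200 × 0.47 / 0.5548 ≈ 1016.5826, and the husband receives 1200 − x ≈ 183.4174.

1016.58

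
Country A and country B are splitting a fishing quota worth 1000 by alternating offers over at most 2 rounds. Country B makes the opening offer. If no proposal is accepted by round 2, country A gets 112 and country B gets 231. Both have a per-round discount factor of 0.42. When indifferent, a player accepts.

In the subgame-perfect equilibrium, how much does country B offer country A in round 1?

Work backward from the last round.
Round 2 (country A proposes): country B gets 231 if talks fail, so country A offers 231 and keeps 769.
Round 1 (country B proposes): country A can get 769 next round, worth 0.42 × 769 = 322.98 now, so country B offers 322.98, keeping 677.02.

322.98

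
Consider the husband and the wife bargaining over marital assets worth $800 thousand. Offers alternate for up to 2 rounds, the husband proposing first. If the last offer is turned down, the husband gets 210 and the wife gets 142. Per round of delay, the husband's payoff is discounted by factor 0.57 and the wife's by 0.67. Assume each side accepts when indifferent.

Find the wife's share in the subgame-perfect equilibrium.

395.3

Round 2 (the wife proposes): the husband gets 210 if talks fail, so the wife offers 210 and keeps 590.
Round 1 (the husband proposes): the wife can get 590 next round, worth 0.67 × 590 = 395.3 now; the husband offers that and keeps 404.7.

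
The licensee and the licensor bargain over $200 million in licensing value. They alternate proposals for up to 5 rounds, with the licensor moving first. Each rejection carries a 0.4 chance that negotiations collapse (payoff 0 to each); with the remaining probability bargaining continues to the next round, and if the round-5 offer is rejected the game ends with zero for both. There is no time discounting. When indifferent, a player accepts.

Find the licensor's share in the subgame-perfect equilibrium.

134.72

Round 5 (the licensor proposes): rejection yields 0 for the licensee; the licensor offers 0 and keeps 200.
Round 4 (the licensee proposes): rejecting gives the licensor an expected 0.6 × 200 = 120; the licensee offers that and keeps 80.
Round 3 (the licensor proposes): rejecting gives the licensee an expected 0.6 × 80 = 48. The licensor offers 48 and keeps 200 − 48 = 152.
Round 2 (the licensee proposes): rejecting gives the licensor an expected 0.6 × 152 = 91.2, so the licensee offers 91.2, keeping 108.8.
Round 1 (the licensor proposes): rejecting gives the licensee an expected 0.6 × 108.8 = 65.28, so the licensor offers 65.28, keeping 134.72.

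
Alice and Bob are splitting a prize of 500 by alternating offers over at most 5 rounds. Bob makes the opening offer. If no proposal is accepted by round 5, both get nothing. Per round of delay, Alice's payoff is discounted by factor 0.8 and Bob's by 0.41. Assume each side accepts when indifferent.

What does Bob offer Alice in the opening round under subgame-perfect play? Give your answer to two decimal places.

313.41

Round 5 (Bob proposes): rejection yields 0 for Alice; Bob offers 0 and keeps 500.
Round 4 (Alice proposes): Bob can get 500 next round, worth 0.41 × 500 = 205 now, so Alice offers 205, keeping 295.
Round 3 (Bob proposes): Alice can get 295 next round, worth 0.8 × 295 = 236 now, so Bob offers 236, keeping 264.
Round 2 (Alice proposes): Bob can get 264 next round, worth 0.41 × 264 = 108.24 now, so Alice offers 108.24, keeping 391.76.
Round 1 (Bob proposes): Alice can get 391.76 next round, worth 0.8 × 391.76 = 313.408 now. Bob offers 313.408 and keeps 500 − 313.408 = 186.592.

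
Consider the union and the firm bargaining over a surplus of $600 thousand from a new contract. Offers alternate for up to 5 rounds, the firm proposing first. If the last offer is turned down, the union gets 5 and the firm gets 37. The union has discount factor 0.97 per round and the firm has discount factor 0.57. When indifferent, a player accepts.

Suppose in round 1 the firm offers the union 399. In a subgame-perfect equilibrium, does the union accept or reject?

Accept

Work out the union's continuation value if the offer is rejected.
Round 5 (the firm proposes): the union gets 5 if talks fail, so the firm offers 5 and keeps 595.
Round 4 (the union proposes): the firm can get 595 next round, worth 0.57 × 595 = 339.15 now. The union offers 339.15 and keeps 600 − 339.15 = 260.85.
Round 3 (the firm proposes): the union can get 260.85 next round, worth 0.97 × 260.85 = 253.0245 now. The firm offers 253.0245 and keeps 600 − 253.0245 = 346.9755.
Round 2 (the union proposes): the firm can get 346.9755 next round, worth 0.57 × 346.9755 = 197.776035 now, so the union offers 197.776035, keeping 402.223965.
So by rejecting in round 1, the union gets 402.223965 next round, worth 0.97 × 402.223965 = 390.15724605 now.
Offer 399 ≥ 390.15724605, so the union accepts.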